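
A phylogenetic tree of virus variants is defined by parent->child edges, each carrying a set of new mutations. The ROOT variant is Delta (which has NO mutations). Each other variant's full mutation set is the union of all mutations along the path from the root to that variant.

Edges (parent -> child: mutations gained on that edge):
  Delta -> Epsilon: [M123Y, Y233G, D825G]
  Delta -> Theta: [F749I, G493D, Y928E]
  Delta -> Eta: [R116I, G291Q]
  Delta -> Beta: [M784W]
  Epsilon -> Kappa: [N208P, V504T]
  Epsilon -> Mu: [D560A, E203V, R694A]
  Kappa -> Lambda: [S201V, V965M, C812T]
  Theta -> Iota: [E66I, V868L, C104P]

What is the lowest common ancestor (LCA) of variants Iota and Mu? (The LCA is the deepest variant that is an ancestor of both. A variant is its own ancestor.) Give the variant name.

Answer: Delta

Derivation:
Path from root to Iota: Delta -> Theta -> Iota
  ancestors of Iota: {Delta, Theta, Iota}
Path from root to Mu: Delta -> Epsilon -> Mu
  ancestors of Mu: {Delta, Epsilon, Mu}
Common ancestors: {Delta}
Walk up from Mu: Mu (not in ancestors of Iota), Epsilon (not in ancestors of Iota), Delta (in ancestors of Iota)
Deepest common ancestor (LCA) = Delta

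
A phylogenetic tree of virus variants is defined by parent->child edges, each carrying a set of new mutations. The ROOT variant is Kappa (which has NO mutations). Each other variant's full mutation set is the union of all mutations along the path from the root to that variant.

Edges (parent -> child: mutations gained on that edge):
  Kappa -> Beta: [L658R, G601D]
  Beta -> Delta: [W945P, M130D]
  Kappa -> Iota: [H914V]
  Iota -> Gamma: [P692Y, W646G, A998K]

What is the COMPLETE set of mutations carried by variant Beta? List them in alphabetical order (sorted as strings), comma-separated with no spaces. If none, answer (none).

Answer: G601D,L658R

Derivation:
At Kappa: gained [] -> total []
At Beta: gained ['L658R', 'G601D'] -> total ['G601D', 'L658R']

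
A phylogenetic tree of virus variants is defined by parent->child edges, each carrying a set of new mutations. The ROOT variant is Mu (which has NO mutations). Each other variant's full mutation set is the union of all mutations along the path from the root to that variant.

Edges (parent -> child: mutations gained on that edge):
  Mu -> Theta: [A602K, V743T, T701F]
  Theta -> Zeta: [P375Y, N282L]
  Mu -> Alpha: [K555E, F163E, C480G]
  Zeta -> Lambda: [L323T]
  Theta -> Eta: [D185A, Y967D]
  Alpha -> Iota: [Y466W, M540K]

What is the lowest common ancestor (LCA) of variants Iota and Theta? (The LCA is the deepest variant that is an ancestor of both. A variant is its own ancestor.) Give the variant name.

Path from root to Iota: Mu -> Alpha -> Iota
  ancestors of Iota: {Mu, Alpha, Iota}
Path from root to Theta: Mu -> Theta
  ancestors of Theta: {Mu, Theta}
Common ancestors: {Mu}
Walk up from Theta: Theta (not in ancestors of Iota), Mu (in ancestors of Iota)
Deepest common ancestor (LCA) = Mu

Answer: Mu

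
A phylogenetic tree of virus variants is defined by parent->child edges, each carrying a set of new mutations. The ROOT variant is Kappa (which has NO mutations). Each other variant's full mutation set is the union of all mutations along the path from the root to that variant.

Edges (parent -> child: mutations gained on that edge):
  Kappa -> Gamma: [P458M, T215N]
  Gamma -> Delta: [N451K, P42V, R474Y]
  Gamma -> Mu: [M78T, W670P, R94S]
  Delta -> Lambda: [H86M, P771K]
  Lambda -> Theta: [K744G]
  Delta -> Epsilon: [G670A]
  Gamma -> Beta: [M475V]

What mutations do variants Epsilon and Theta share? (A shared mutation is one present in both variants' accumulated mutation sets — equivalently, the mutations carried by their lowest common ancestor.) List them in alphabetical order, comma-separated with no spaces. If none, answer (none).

Accumulating mutations along path to Epsilon:
  At Kappa: gained [] -> total []
  At Gamma: gained ['P458M', 'T215N'] -> total ['P458M', 'T215N']
  At Delta: gained ['N451K', 'P42V', 'R474Y'] -> total ['N451K', 'P42V', 'P458M', 'R474Y', 'T215N']
  At Epsilon: gained ['G670A'] -> total ['G670A', 'N451K', 'P42V', 'P458M', 'R474Y', 'T215N']
Mutations(Epsilon) = ['G670A', 'N451K', 'P42V', 'P458M', 'R474Y', 'T215N']
Accumulating mutations along path to Theta:
  At Kappa: gained [] -> total []
  At Gamma: gained ['P458M', 'T215N'] -> total ['P458M', 'T215N']
  At Delta: gained ['N451K', 'P42V', 'R474Y'] -> total ['N451K', 'P42V', 'P458M', 'R474Y', 'T215N']
  At Lambda: gained ['H86M', 'P771K'] -> total ['H86M', 'N451K', 'P42V', 'P458M', 'P771K', 'R474Y', 'T215N']
  At Theta: gained ['K744G'] -> total ['H86M', 'K744G', 'N451K', 'P42V', 'P458M', 'P771K', 'R474Y', 'T215N']
Mutations(Theta) = ['H86M', 'K744G', 'N451K', 'P42V', 'P458M', 'P771K', 'R474Y', 'T215N']
Intersection: ['G670A', 'N451K', 'P42V', 'P458M', 'R474Y', 'T215N'] ∩ ['H86M', 'K744G', 'N451K', 'P42V', 'P458M', 'P771K', 'R474Y', 'T215N'] = ['N451K', 'P42V', 'P458M', 'R474Y', 'T215N']

Answer: N451K,P42V,P458M,R474Y,T215N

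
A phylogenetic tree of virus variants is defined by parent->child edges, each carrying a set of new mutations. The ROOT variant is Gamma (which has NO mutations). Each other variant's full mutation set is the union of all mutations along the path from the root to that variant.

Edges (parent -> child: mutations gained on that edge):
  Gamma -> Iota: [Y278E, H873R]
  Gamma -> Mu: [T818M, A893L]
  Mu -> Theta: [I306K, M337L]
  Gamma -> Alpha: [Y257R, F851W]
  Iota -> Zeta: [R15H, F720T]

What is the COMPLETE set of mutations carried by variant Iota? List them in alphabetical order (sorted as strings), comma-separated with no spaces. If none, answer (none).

At Gamma: gained [] -> total []
At Iota: gained ['Y278E', 'H873R'] -> total ['H873R', 'Y278E']

Answer: H873R,Y278E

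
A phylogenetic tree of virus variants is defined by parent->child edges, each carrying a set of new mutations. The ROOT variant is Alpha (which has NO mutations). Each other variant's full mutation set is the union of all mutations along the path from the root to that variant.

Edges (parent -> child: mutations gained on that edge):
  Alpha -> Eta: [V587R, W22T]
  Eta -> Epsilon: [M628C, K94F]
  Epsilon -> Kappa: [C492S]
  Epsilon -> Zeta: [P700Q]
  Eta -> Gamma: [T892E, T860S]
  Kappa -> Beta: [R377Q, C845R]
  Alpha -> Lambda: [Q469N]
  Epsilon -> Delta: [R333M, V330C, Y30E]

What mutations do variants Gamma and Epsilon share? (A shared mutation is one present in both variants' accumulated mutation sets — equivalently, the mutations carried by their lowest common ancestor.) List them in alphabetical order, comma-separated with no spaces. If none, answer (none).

Accumulating mutations along path to Gamma:
  At Alpha: gained [] -> total []
  At Eta: gained ['V587R', 'W22T'] -> total ['V587R', 'W22T']
  At Gamma: gained ['T892E', 'T860S'] -> total ['T860S', 'T892E', 'V587R', 'W22T']
Mutations(Gamma) = ['T860S', 'T892E', 'V587R', 'W22T']
Accumulating mutations along path to Epsilon:
  At Alpha: gained [] -> total []
  At Eta: gained ['V587R', 'W22T'] -> total ['V587R', 'W22T']
  At Epsilon: gained ['M628C', 'K94F'] -> total ['K94F', 'M628C', 'V587R', 'W22T']
Mutations(Epsilon) = ['K94F', 'M628C', 'V587R', 'W22T']
Intersection: ['T860S', 'T892E', 'V587R', 'W22T'] ∩ ['K94F', 'M628C', 'V587R', 'W22T'] = ['V587R', 'W22T']

Answer: V587R,W22T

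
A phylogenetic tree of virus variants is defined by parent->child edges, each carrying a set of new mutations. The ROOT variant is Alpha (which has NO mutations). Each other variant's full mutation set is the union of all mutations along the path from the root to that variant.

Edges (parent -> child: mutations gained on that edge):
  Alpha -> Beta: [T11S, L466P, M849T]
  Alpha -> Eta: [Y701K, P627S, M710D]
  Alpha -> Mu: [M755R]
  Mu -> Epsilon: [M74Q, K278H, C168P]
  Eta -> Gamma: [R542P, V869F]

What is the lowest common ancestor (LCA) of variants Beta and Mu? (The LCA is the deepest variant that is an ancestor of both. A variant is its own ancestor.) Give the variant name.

Answer: Alpha

Derivation:
Path from root to Beta: Alpha -> Beta
  ancestors of Beta: {Alpha, Beta}
Path from root to Mu: Alpha -> Mu
  ancestors of Mu: {Alpha, Mu}
Common ancestors: {Alpha}
Walk up from Mu: Mu (not in ancestors of Beta), Alpha (in ancestors of Beta)
Deepest common ancestor (LCA) = Alpha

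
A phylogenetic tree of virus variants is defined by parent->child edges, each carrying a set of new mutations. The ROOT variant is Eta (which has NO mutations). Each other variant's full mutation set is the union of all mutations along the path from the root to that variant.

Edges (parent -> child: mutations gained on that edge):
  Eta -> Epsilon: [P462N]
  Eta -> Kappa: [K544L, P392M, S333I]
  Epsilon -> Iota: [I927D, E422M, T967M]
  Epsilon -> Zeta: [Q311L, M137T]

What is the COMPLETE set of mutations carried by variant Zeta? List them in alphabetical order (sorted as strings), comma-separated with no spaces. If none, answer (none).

At Eta: gained [] -> total []
At Epsilon: gained ['P462N'] -> total ['P462N']
At Zeta: gained ['Q311L', 'M137T'] -> total ['M137T', 'P462N', 'Q311L']

Answer: M137T,P462N,Q311L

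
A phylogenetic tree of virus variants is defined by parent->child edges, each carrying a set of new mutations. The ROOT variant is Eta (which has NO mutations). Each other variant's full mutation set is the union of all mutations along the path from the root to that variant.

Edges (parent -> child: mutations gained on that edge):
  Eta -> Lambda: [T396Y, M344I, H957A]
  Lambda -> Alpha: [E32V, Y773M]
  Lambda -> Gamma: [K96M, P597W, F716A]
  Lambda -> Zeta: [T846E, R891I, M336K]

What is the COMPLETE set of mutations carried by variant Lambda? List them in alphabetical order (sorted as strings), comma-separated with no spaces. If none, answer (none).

Answer: H957A,M344I,T396Y

Derivation:
At Eta: gained [] -> total []
At Lambda: gained ['T396Y', 'M344I', 'H957A'] -> total ['H957A', 'M344I', 'T396Y']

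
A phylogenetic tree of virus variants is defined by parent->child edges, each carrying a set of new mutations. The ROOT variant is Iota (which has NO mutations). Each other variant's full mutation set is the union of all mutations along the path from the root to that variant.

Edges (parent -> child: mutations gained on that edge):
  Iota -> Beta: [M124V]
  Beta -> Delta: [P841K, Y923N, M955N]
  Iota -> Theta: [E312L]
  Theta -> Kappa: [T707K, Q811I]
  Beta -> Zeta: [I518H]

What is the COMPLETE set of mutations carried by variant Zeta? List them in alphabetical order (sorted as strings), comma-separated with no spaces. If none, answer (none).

At Iota: gained [] -> total []
At Beta: gained ['M124V'] -> total ['M124V']
At Zeta: gained ['I518H'] -> total ['I518H', 'M124V']

Answer: I518H,M124V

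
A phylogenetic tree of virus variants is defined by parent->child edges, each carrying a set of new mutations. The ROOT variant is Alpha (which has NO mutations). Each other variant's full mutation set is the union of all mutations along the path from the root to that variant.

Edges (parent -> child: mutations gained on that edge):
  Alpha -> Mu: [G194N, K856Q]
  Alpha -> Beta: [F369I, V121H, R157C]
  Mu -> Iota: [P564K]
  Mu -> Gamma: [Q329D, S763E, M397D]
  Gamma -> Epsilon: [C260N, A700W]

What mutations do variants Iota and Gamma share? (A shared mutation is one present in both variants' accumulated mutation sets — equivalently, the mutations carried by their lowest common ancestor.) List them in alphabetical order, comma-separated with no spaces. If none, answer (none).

Accumulating mutations along path to Iota:
  At Alpha: gained [] -> total []
  At Mu: gained ['G194N', 'K856Q'] -> total ['G194N', 'K856Q']
  At Iota: gained ['P564K'] -> total ['G194N', 'K856Q', 'P564K']
Mutations(Iota) = ['G194N', 'K856Q', 'P564K']
Accumulating mutations along path to Gamma:
  At Alpha: gained [] -> total []
  At Mu: gained ['G194N', 'K856Q'] -> total ['G194N', 'K856Q']
  At Gamma: gained ['Q329D', 'S763E', 'M397D'] -> total ['G194N', 'K856Q', 'M397D', 'Q329D', 'S763E']
Mutations(Gamma) = ['G194N', 'K856Q', 'M397D', 'Q329D', 'S763E']
Intersection: ['G194N', 'K856Q', 'P564K'] ∩ ['G194N', 'K856Q', 'M397D', 'Q329D', 'S763E'] = ['G194N', 'K856Q']

Answer: G194N,K856Q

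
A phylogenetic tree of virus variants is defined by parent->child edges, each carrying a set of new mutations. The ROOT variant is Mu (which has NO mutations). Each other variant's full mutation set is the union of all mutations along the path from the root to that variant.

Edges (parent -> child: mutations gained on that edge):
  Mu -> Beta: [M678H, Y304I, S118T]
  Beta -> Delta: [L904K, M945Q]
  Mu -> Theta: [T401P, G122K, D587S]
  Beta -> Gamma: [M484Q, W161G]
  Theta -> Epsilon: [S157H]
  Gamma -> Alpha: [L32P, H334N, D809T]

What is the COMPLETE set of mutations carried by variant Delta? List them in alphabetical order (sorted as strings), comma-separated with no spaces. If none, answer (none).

Answer: L904K,M678H,M945Q,S118T,Y304I

Derivation:
At Mu: gained [] -> total []
At Beta: gained ['M678H', 'Y304I', 'S118T'] -> total ['M678H', 'S118T', 'Y304I']
At Delta: gained ['L904K', 'M945Q'] -> total ['L904K', 'M678H', 'M945Q', 'S118T', 'Y304I']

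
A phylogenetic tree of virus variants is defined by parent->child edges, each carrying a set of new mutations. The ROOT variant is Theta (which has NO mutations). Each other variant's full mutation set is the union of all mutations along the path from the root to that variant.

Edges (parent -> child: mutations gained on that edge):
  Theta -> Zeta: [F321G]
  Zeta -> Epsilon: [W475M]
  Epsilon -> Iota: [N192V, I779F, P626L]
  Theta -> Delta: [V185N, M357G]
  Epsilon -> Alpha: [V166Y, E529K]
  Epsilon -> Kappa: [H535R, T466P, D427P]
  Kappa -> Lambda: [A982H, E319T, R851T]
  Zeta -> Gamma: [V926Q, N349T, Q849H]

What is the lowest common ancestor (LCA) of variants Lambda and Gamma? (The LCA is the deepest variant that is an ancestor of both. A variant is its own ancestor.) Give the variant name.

Answer: Zeta

Derivation:
Path from root to Lambda: Theta -> Zeta -> Epsilon -> Kappa -> Lambda
  ancestors of Lambda: {Theta, Zeta, Epsilon, Kappa, Lambda}
Path from root to Gamma: Theta -> Zeta -> Gamma
  ancestors of Gamma: {Theta, Zeta, Gamma}
Common ancestors: {Theta, Zeta}
Walk up from Gamma: Gamma (not in ancestors of Lambda), Zeta (in ancestors of Lambda), Theta (in ancestors of Lambda)
Deepest common ancestor (LCA) = Zeta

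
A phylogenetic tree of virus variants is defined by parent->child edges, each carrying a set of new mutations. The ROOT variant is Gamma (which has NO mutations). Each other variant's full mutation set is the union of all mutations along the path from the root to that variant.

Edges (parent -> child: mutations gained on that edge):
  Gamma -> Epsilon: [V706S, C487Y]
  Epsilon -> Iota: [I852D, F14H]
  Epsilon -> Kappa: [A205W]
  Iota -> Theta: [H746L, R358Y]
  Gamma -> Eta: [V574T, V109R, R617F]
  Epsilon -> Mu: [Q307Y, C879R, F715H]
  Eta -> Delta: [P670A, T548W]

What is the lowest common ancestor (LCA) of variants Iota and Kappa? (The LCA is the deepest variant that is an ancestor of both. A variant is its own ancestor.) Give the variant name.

Answer: Epsilon

Derivation:
Path from root to Iota: Gamma -> Epsilon -> Iota
  ancestors of Iota: {Gamma, Epsilon, Iota}
Path from root to Kappa: Gamma -> Epsilon -> Kappa
  ancestors of Kappa: {Gamma, Epsilon, Kappa}
Common ancestors: {Gamma, Epsilon}
Walk up from Kappa: Kappa (not in ancestors of Iota), Epsilon (in ancestors of Iota), Gamma (in ancestors of Iota)
Deepest common ancestor (LCA) = Epsilon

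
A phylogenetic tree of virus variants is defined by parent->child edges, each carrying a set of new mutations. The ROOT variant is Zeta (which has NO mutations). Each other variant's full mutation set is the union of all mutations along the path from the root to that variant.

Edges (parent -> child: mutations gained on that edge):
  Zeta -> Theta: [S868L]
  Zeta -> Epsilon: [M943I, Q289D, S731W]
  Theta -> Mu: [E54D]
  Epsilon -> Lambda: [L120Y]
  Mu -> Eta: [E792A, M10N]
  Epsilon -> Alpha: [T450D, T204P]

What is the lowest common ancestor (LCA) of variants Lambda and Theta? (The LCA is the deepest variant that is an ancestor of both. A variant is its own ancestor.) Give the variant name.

Path from root to Lambda: Zeta -> Epsilon -> Lambda
  ancestors of Lambda: {Zeta, Epsilon, Lambda}
Path from root to Theta: Zeta -> Theta
  ancestors of Theta: {Zeta, Theta}
Common ancestors: {Zeta}
Walk up from Theta: Theta (not in ancestors of Lambda), Zeta (in ancestors of Lambda)
Deepest common ancestor (LCA) = Zeta

Answer: Zeta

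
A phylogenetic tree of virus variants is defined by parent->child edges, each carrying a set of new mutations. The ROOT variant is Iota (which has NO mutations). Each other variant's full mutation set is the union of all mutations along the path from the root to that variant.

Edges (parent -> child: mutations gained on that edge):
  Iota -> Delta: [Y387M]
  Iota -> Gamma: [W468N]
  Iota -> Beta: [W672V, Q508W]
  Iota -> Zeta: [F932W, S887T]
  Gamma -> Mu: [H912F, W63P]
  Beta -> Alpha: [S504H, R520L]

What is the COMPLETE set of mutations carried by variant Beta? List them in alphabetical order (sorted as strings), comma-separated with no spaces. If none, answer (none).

At Iota: gained [] -> total []
At Beta: gained ['W672V', 'Q508W'] -> total ['Q508W', 'W672V']

Answer: Q508W,W672V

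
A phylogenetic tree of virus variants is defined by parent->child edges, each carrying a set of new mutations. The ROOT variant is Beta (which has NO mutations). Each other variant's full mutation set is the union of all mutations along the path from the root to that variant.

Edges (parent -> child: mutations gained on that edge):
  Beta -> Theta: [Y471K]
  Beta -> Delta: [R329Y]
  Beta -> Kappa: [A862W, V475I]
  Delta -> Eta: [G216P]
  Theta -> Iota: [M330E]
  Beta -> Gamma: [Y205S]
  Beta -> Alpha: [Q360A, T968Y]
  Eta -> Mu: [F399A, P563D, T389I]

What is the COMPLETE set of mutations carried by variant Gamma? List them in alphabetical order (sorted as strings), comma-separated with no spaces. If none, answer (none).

At Beta: gained [] -> total []
At Gamma: gained ['Y205S'] -> total ['Y205S']

Answer: Y205S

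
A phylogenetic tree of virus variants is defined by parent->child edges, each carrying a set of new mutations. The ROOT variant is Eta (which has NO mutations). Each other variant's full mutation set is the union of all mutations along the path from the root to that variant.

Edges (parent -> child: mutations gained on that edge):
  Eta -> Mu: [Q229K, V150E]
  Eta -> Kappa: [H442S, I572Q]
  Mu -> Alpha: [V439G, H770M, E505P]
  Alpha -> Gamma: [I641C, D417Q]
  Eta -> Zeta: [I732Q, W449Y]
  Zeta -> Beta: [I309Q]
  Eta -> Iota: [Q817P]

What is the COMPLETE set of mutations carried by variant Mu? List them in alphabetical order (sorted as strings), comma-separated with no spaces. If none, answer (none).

At Eta: gained [] -> total []
At Mu: gained ['Q229K', 'V150E'] -> total ['Q229K', 'V150E']

Answer: Q229K,V150E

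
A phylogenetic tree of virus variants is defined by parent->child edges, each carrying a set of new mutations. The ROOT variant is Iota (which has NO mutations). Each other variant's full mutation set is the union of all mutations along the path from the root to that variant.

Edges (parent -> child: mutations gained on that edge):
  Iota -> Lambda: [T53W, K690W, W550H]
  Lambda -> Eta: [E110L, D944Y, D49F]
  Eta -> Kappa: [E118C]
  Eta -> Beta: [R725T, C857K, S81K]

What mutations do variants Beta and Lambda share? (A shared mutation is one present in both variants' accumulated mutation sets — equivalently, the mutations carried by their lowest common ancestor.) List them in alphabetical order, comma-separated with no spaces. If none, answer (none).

Accumulating mutations along path to Beta:
  At Iota: gained [] -> total []
  At Lambda: gained ['T53W', 'K690W', 'W550H'] -> total ['K690W', 'T53W', 'W550H']
  At Eta: gained ['E110L', 'D944Y', 'D49F'] -> total ['D49F', 'D944Y', 'E110L', 'K690W', 'T53W', 'W550H']
  At Beta: gained ['R725T', 'C857K', 'S81K'] -> total ['C857K', 'D49F', 'D944Y', 'E110L', 'K690W', 'R725T', 'S81K', 'T53W', 'W550H']
Mutations(Beta) = ['C857K', 'D49F', 'D944Y', 'E110L', 'K690W', 'R725T', 'S81K', 'T53W', 'W550H']
Accumulating mutations along path to Lambda:
  At Iota: gained [] -> total []
  At Lambda: gained ['T53W', 'K690W', 'W550H'] -> total ['K690W', 'T53W', 'W550H']
Mutations(Lambda) = ['K690W', 'T53W', 'W550H']
Intersection: ['C857K', 'D49F', 'D944Y', 'E110L', 'K690W', 'R725T', 'S81K', 'T53W', 'W550H'] ∩ ['K690W', 'T53W', 'W550H'] = ['K690W', 'T53W', 'W550H']

Answer: K690W,T53W,W550H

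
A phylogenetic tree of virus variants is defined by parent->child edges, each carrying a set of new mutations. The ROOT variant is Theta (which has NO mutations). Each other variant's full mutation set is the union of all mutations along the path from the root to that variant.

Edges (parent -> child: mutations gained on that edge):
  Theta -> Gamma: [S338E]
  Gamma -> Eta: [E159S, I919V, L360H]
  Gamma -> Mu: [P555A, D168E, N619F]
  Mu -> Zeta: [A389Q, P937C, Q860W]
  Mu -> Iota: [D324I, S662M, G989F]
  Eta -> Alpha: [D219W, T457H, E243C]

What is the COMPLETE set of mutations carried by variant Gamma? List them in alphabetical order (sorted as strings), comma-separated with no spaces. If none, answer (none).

Answer: S338E

Derivation:
At Theta: gained [] -> total []
At Gamma: gained ['S338E'] -> total ['S338E']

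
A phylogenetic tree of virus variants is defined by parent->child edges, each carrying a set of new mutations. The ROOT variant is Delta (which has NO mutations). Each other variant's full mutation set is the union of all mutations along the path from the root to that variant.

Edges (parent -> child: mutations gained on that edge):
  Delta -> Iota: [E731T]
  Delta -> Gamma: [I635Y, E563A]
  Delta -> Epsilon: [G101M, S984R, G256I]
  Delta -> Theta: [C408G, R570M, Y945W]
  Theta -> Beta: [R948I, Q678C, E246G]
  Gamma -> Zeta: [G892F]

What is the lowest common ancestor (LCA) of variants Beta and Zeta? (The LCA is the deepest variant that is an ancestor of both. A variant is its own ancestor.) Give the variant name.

Answer: Delta

Derivation:
Path from root to Beta: Delta -> Theta -> Beta
  ancestors of Beta: {Delta, Theta, Beta}
Path from root to Zeta: Delta -> Gamma -> Zeta
  ancestors of Zeta: {Delta, Gamma, Zeta}
Common ancestors: {Delta}
Walk up from Zeta: Zeta (not in ancestors of Beta), Gamma (not in ancestors of Beta), Delta (in ancestors of Beta)
Deepest common ancestor (LCA) = Delta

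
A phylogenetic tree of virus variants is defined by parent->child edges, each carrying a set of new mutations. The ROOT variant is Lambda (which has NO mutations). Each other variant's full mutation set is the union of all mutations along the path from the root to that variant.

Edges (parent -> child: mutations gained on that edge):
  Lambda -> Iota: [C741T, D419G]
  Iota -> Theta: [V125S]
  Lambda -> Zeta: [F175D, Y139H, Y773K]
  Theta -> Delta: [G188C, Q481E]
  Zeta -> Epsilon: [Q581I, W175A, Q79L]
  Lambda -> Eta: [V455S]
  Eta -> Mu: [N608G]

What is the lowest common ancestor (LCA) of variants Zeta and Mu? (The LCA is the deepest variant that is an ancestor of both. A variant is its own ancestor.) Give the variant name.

Answer: Lambda

Derivation:
Path from root to Zeta: Lambda -> Zeta
  ancestors of Zeta: {Lambda, Zeta}
Path from root to Mu: Lambda -> Eta -> Mu
  ancestors of Mu: {Lambda, Eta, Mu}
Common ancestors: {Lambda}
Walk up from Mu: Mu (not in ancestors of Zeta), Eta (not in ancestors of Zeta), Lambda (in ancestors of Zeta)
Deepest common ancestor (LCA) = Lambda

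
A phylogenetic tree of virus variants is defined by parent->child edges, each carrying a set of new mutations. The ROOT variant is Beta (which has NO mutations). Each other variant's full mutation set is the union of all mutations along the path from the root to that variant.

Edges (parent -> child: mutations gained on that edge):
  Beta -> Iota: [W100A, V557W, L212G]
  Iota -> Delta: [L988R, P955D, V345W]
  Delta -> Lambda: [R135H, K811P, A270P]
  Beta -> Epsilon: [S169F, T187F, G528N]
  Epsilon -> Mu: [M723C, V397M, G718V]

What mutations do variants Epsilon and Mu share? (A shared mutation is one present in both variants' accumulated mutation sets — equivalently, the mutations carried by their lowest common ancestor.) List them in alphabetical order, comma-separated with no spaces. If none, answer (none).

Answer: G528N,S169F,T187F

Derivation:
Accumulating mutations along path to Epsilon:
  At Beta: gained [] -> total []
  At Epsilon: gained ['S169F', 'T187F', 'G528N'] -> total ['G528N', 'S169F', 'T187F']
Mutations(Epsilon) = ['G528N', 'S169F', 'T187F']
Accumulating mutations along path to Mu:
  At Beta: gained [] -> total []
  At Epsilon: gained ['S169F', 'T187F', 'G528N'] -> total ['G528N', 'S169F', 'T187F']
  At Mu: gained ['M723C', 'V397M', 'G718V'] -> total ['G528N', 'G718V', 'M723C', 'S169F', 'T187F', 'V397M']
Mutations(Mu) = ['G528N', 'G718V', 'M723C', 'S169F', 'T187F', 'V397M']
Intersection: ['G528N', 'S169F', 'T187F'] ∩ ['G528N', 'G718V', 'M723C', 'S169F', 'T187F', 'V397M'] = ['G528N', 'S169F', 'T187F']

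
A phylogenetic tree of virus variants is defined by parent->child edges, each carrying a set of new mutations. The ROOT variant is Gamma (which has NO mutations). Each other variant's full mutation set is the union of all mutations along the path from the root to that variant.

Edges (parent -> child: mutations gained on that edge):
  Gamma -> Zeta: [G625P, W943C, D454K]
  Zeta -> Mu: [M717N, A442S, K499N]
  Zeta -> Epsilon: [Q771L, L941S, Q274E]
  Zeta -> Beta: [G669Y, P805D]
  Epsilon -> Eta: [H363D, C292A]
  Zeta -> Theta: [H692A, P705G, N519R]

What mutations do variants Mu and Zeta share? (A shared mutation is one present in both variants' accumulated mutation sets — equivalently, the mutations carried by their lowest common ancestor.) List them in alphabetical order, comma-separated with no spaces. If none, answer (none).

Answer: D454K,G625P,W943C

Derivation:
Accumulating mutations along path to Mu:
  At Gamma: gained [] -> total []
  At Zeta: gained ['G625P', 'W943C', 'D454K'] -> total ['D454K', 'G625P', 'W943C']
  At Mu: gained ['M717N', 'A442S', 'K499N'] -> total ['A442S', 'D454K', 'G625P', 'K499N', 'M717N', 'W943C']
Mutations(Mu) = ['A442S', 'D454K', 'G625P', 'K499N', 'M717N', 'W943C']
Accumulating mutations along path to Zeta:
  At Gamma: gained [] -> total []
  At Zeta: gained ['G625P', 'W943C', 'D454K'] -> total ['D454K', 'G625P', 'W943C']
Mutations(Zeta) = ['D454K', 'G625P', 'W943C']
Intersection: ['A442S', 'D454K', 'G625P', 'K499N', 'M717N', 'W943C'] ∩ ['D454K', 'G625P', 'W943C'] = ['D454K', 'G625P', 'W943C']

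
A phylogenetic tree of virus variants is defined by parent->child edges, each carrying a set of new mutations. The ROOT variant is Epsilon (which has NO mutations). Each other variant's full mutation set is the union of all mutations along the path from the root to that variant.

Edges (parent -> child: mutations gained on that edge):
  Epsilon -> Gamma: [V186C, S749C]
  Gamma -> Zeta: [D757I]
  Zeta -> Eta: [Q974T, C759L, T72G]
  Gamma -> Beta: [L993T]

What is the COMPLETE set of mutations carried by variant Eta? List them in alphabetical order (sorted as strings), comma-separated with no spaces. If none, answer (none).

Answer: C759L,D757I,Q974T,S749C,T72G,V186C

Derivation:
At Epsilon: gained [] -> total []
At Gamma: gained ['V186C', 'S749C'] -> total ['S749C', 'V186C']
At Zeta: gained ['D757I'] -> total ['D757I', 'S749C', 'V186C']
At Eta: gained ['Q974T', 'C759L', 'T72G'] -> total ['C759L', 'D757I', 'Q974T', 'S749C', 'T72G', 'V186C']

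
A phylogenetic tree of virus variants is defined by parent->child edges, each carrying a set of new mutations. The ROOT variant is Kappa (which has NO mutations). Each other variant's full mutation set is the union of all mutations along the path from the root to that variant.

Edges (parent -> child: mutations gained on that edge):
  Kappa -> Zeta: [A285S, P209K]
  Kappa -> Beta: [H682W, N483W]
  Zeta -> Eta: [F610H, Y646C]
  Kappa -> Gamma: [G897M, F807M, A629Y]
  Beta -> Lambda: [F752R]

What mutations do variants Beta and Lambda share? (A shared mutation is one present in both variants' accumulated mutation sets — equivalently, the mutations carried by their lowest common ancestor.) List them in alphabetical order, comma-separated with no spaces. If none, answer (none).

Answer: H682W,N483W

Derivation:
Accumulating mutations along path to Beta:
  At Kappa: gained [] -> total []
  At Beta: gained ['H682W', 'N483W'] -> total ['H682W', 'N483W']
Mutations(Beta) = ['H682W', 'N483W']
Accumulating mutations along path to Lambda:
  At Kappa: gained [] -> total []
  At Beta: gained ['H682W', 'N483W'] -> total ['H682W', 'N483W']
  At Lambda: gained ['F752R'] -> total ['F752R', 'H682W', 'N483W']
Mutations(Lambda) = ['F752R', 'H682W', 'N483W']
Intersection: ['H682W', 'N483W'] ∩ ['F752R', 'H682W', 'N483W'] = ['H682W', 'N483W']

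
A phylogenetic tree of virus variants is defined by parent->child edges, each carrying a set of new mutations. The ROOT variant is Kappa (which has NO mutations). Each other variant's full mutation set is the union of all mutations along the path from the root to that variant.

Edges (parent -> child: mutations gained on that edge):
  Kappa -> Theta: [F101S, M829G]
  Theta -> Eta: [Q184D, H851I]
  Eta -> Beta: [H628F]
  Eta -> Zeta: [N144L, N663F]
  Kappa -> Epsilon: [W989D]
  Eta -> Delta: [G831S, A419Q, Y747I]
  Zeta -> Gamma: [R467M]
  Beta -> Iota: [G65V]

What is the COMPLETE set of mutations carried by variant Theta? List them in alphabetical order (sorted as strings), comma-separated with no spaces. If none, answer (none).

Answer: F101S,M829G

Derivation:
At Kappa: gained [] -> total []
At Theta: gained ['F101S', 'M829G'] -> total ['F101S', 'M829G']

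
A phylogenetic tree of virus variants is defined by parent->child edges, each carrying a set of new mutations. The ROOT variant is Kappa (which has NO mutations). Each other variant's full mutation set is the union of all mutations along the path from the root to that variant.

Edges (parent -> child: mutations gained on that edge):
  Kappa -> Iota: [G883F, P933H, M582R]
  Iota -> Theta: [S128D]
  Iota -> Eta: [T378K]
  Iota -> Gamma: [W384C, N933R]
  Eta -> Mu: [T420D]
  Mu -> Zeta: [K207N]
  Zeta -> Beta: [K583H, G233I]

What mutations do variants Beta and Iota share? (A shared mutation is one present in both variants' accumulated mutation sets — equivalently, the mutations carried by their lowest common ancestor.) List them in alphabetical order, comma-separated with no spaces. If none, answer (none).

Accumulating mutations along path to Beta:
  At Kappa: gained [] -> total []
  At Iota: gained ['G883F', 'P933H', 'M582R'] -> total ['G883F', 'M582R', 'P933H']
  At Eta: gained ['T378K'] -> total ['G883F', 'M582R', 'P933H', 'T378K']
  At Mu: gained ['T420D'] -> total ['G883F', 'M582R', 'P933H', 'T378K', 'T420D']
  At Zeta: gained ['K207N'] -> total ['G883F', 'K207N', 'M582R', 'P933H', 'T378K', 'T420D']
  At Beta: gained ['K583H', 'G233I'] -> total ['G233I', 'G883F', 'K207N', 'K583H', 'M582R', 'P933H', 'T378K', 'T420D']
Mutations(Beta) = ['G233I', 'G883F', 'K207N', 'K583H', 'M582R', 'P933H', 'T378K', 'T420D']
Accumulating mutations along path to Iota:
  At Kappa: gained [] -> total []
  At Iota: gained ['G883F', 'P933H', 'M582R'] -> total ['G883F', 'M582R', 'P933H']
Mutations(Iota) = ['G883F', 'M582R', 'P933H']
Intersection: ['G233I', 'G883F', 'K207N', 'K583H', 'M582R', 'P933H', 'T378K', 'T420D'] ∩ ['G883F', 'M582R', 'P933H'] = ['G883F', 'M582R', 'P933H']

Answer: G883F,M582R,P933H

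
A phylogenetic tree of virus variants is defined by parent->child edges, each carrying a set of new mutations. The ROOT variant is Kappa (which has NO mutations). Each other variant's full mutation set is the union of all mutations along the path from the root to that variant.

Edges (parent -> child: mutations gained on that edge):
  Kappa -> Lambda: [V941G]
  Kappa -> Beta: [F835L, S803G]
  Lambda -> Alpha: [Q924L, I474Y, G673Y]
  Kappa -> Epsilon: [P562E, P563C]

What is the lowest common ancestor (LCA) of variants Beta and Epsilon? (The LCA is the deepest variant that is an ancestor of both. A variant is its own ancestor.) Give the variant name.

Answer: Kappa

Derivation:
Path from root to Beta: Kappa -> Beta
  ancestors of Beta: {Kappa, Beta}
Path from root to Epsilon: Kappa -> Epsilon
  ancestors of Epsilon: {Kappa, Epsilon}
Common ancestors: {Kappa}
Walk up from Epsilon: Epsilon (not in ancestors of Beta), Kappa (in ancestors of Beta)
Deepest common ancestor (LCA) = Kappa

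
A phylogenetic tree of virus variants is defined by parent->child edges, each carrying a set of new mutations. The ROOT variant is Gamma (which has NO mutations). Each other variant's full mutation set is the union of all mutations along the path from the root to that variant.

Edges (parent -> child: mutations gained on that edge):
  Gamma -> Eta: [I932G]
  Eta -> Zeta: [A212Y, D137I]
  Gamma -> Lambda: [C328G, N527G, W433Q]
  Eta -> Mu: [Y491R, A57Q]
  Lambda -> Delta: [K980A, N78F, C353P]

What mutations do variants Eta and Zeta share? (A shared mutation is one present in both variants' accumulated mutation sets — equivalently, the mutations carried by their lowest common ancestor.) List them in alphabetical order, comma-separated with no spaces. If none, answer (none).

Answer: I932G

Derivation:
Accumulating mutations along path to Eta:
  At Gamma: gained [] -> total []
  At Eta: gained ['I932G'] -> total ['I932G']
Mutations(Eta) = ['I932G']
Accumulating mutations along path to Zeta:
  At Gamma: gained [] -> total []
  At Eta: gained ['I932G'] -> total ['I932G']
  At Zeta: gained ['A212Y', 'D137I'] -> total ['A212Y', 'D137I', 'I932G']
Mutations(Zeta) = ['A212Y', 'D137I', 'I932G']
Intersection: ['I932G'] ∩ ['A212Y', 'D137I', 'I932G'] = ['I932G']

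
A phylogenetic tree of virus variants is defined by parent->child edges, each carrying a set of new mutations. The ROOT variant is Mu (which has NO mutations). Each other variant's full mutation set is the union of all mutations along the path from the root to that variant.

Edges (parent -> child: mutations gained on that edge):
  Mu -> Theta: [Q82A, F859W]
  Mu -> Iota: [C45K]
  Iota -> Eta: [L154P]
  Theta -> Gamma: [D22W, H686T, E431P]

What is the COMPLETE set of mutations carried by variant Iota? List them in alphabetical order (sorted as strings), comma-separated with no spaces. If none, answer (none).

Answer: C45K

Derivation:
At Mu: gained [] -> total []
At Iota: gained ['C45K'] -> total ['C45K']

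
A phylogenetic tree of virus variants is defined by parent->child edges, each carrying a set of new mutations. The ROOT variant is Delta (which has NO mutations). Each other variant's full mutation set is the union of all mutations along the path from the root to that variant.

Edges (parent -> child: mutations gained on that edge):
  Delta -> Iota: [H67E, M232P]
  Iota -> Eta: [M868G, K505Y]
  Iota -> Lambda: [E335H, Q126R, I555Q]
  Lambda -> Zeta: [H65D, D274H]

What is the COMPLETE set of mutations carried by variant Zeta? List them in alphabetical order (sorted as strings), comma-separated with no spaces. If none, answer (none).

Answer: D274H,E335H,H65D,H67E,I555Q,M232P,Q126R

Derivation:
At Delta: gained [] -> total []
At Iota: gained ['H67E', 'M232P'] -> total ['H67E', 'M232P']
At Lambda: gained ['E335H', 'Q126R', 'I555Q'] -> total ['E335H', 'H67E', 'I555Q', 'M232P', 'Q126R']
At Zeta: gained ['H65D', 'D274H'] -> total ['D274H', 'E335H', 'H65D', 'H67E', 'I555Q', 'M232P', 'Q126R']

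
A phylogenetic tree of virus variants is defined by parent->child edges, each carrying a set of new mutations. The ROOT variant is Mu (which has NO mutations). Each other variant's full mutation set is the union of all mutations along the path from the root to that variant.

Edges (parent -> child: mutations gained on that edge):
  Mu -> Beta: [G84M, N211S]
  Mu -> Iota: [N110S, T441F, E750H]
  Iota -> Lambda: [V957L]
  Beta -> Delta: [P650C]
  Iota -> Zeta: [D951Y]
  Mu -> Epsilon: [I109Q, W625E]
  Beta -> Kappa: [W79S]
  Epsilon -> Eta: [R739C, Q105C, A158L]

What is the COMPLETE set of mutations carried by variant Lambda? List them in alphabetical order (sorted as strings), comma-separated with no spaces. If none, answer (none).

At Mu: gained [] -> total []
At Iota: gained ['N110S', 'T441F', 'E750H'] -> total ['E750H', 'N110S', 'T441F']
At Lambda: gained ['V957L'] -> total ['E750H', 'N110S', 'T441F', 'V957L']

Answer: E750H,N110S,T441F,V957L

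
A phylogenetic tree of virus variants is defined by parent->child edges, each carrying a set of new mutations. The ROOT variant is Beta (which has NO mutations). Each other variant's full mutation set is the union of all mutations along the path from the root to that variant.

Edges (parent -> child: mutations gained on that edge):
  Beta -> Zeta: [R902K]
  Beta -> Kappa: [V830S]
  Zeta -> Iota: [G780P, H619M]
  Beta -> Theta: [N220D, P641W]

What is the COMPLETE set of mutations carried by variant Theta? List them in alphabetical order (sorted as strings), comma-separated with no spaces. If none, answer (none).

Answer: N220D,P641W

Derivation:
At Beta: gained [] -> total []
At Theta: gained ['N220D', 'P641W'] -> total ['N220D', 'P641W']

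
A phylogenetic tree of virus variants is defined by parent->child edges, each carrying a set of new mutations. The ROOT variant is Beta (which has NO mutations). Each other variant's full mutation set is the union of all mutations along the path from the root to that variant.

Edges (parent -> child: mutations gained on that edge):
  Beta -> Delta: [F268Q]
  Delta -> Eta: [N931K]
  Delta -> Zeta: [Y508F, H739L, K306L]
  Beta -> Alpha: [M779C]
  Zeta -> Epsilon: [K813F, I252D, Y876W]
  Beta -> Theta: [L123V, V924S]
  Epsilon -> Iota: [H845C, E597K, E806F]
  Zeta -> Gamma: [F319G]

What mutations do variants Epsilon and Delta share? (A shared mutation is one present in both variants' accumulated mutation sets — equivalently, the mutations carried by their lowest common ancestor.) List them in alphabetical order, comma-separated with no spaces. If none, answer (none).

Accumulating mutations along path to Epsilon:
  At Beta: gained [] -> total []
  At Delta: gained ['F268Q'] -> total ['F268Q']
  At Zeta: gained ['Y508F', 'H739L', 'K306L'] -> total ['F268Q', 'H739L', 'K306L', 'Y508F']
  At Epsilon: gained ['K813F', 'I252D', 'Y876W'] -> total ['F268Q', 'H739L', 'I252D', 'K306L', 'K813F', 'Y508F', 'Y876W']
Mutations(Epsilon) = ['F268Q', 'H739L', 'I252D', 'K306L', 'K813F', 'Y508F', 'Y876W']
Accumulating mutations along path to Delta:
  At Beta: gained [] -> total []
  At Delta: gained ['F268Q'] -> total ['F268Q']
Mutations(Delta) = ['F268Q']
Intersection: ['F268Q', 'H739L', 'I252D', 'K306L', 'K813F', 'Y508F', 'Y876W'] ∩ ['F268Q'] = ['F268Q']

Answer: F268Q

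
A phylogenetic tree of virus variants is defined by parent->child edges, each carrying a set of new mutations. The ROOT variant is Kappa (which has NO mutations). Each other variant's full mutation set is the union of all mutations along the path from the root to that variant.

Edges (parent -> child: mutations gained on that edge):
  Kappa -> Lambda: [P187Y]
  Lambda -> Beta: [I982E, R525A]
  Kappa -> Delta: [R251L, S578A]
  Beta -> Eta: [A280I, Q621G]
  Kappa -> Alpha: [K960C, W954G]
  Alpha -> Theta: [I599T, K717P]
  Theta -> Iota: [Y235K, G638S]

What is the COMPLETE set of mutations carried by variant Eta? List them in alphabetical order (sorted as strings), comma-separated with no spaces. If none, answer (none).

At Kappa: gained [] -> total []
At Lambda: gained ['P187Y'] -> total ['P187Y']
At Beta: gained ['I982E', 'R525A'] -> total ['I982E', 'P187Y', 'R525A']
At Eta: gained ['A280I', 'Q621G'] -> total ['A280I', 'I982E', 'P187Y', 'Q621G', 'R525A']

Answer: A280I,I982E,P187Y,Q621G,R525A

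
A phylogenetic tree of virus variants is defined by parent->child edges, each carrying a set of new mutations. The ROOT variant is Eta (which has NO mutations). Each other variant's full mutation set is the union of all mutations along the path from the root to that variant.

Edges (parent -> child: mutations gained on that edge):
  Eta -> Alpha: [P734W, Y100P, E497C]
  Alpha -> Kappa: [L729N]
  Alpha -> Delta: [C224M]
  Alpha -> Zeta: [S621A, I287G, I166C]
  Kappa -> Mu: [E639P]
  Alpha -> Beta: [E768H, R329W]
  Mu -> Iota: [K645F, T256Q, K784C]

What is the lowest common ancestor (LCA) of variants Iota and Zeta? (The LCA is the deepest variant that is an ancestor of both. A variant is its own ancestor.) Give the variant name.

Path from root to Iota: Eta -> Alpha -> Kappa -> Mu -> Iota
  ancestors of Iota: {Eta, Alpha, Kappa, Mu, Iota}
Path from root to Zeta: Eta -> Alpha -> Zeta
  ancestors of Zeta: {Eta, Alpha, Zeta}
Common ancestors: {Eta, Alpha}
Walk up from Zeta: Zeta (not in ancestors of Iota), Alpha (in ancestors of Iota), Eta (in ancestors of Iota)
Deepest common ancestor (LCA) = Alpha

Answer: Alpha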